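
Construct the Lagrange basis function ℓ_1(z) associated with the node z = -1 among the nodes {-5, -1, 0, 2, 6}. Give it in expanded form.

ℓ_1(z) = -(1/84)z^4 + (1/28)z^3 + (1/3)z^2 - (5/7)z

ℓ_1(z) = (z + 5)z(z - 2)(z - 6) / [(4)·(-1)·(-3)·(-7)]
       = (z^4 - 3z^3 - 28z^2 + 60z) / (-84)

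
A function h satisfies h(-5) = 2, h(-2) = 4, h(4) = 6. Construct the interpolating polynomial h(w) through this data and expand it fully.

Newton's divided differences:
h[-5,-2] = (4 - 2) / (-2 - (-5)) = 2/3
h[-2,4] = (6 - 4) / (4 - (-2)) = 1/3
h[-5,-2,4] = (1/3 - 2/3) / (4 - (-5)) = -1/27
h(w) = 2 + (2/3)·(w + 5) + (-1/27)·(w + 5)(w + 2)
Expanding: h(w) = -(1/27)w^2 + (11/27)w + 134/27

h(w) = -(1/27)w^2 + (11/27)w + 134/27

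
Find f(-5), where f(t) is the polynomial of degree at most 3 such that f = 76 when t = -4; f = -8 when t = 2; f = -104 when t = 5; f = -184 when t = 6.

146

L_0(-5) = (-7)·(-10)·(-11)/[(-6)·(-9)·(-10)] = 77/54
L_1(-5) = (-1)·(-10)·(-11)/[(6)·(-3)·(-4)] = -55/36
L_2(-5) = (-1)·(-7)·(-11)/[(9)·(3)·(-1)] = 77/27
L_3(-5) = (-1)·(-7)·(-10)/[(10)·(4)·(1)] = -7/4
Sum: 76·(77/54) + (-8)·(-55/36) + (-104)·(77/27) + (-184)·(-7/4) = 146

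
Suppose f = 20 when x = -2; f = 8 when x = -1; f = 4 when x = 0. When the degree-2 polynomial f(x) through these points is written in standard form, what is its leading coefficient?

The leading coefficient equals the top divided difference f[-2,-1,0].
f[-2,-1] = (8 - 20) / (-1 - (-2)) = -12
f[-1,0] = (4 - 8) / (0 - (-1)) = -4
f[-2,-1,0] = (-4 - (-12)) / (0 - (-2)) = 4

4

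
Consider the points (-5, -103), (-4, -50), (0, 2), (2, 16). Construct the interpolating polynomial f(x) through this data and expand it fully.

L_0(x) = (x + 4)x(x - 2) / [-35] = -(1/35)x^3 - (2/35)x^2 + (8/35)x
L_1(x) = (x + 5)x(x - 2) / [24] = (1/24)x^3 + (1/8)x^2 - (5/12)x
L_2(x) = (x + 5)(x + 4)(x - 2) / [-40] = -(1/40)x^3 - (7/40)x^2 - (1/20)x + 1
L_3(x) = (x + 5)(x + 4)x / [84] = (1/84)x^3 + (3/28)x^2 + (5/21)x
f(x) = (-103)·L_0 + (-50)·L_1 + 2·L_2 + 16·L_3
  (-103)·L_0(x) = (103/35)x^3 + (206/35)x^2 - (824/35)x
  (-50)·L_1(x) = -(25/12)x^3 - (25/4)x^2 + (125/6)x
  2·L_2(x) = -(1/20)x^3 - (7/20)x^2 - (1/10)x + 2
  16·L_3(x) = (4/21)x^3 + (12/7)x^2 + (80/21)x
Adding term by term: x^3 + x^2 + x + 2

f(x) = x^3 + x^2 + x + 2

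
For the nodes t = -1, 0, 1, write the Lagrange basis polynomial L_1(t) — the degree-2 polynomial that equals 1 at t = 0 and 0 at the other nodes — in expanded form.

L_1(t) = -t^2 + 1

L_1(t) = (t + 1)(t - 1) / [(1)·(-1)]
       = (t^2 - 1) / (-1)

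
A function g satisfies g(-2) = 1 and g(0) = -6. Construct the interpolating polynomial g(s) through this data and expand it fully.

Build the Lagrange basis polynomials:
L_0(s) = s / [-2] = -(1/2)s
L_1(s) = (s + 2) / [2] = (1/2)s + 1
g(s) = 1·L_0 + (-6)·L_1
  1·L_0(s) = -(1/2)s
  (-6)·L_1(s) = -3s - 6
Adding term by term: -(7/2)s - 6

g(s) = -(7/2)s - 6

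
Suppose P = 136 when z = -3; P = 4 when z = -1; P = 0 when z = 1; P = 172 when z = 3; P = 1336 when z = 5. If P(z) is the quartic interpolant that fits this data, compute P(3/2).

Evaluate each Lagrange basis at z = 3/2:
L_0(3/2) = (5/2)·(1/2)·(-3/2)·(-7/2)/[(-2)·(-4)·(-6)·(-8)] = 35/2048
L_1(3/2) = (9/2)·(1/2)·(-3/2)·(-7/2)/[(2)·(-2)·(-4)·(-6)] = -63/512
L_2(3/2) = (9/2)·(5/2)·(-3/2)·(-7/2)/[(4)·(2)·(-2)·(-4)] = 945/1024
L_3(3/2) = (9/2)·(5/2)·(1/2)·(-7/2)/[(6)·(4)·(2)·(-2)] = 105/512
L_4(3/2) = (9/2)·(5/2)·(1/2)·(-3/2)/[(8)·(6)·(4)·(2)] = -45/2048
Sum: 136·(35/2048) + 4·(-63/512) + 0 + 172·(105/512) + 1336·(-45/2048) = 31/4

31/4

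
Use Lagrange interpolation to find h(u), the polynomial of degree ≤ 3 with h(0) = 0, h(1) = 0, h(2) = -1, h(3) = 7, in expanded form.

L_0(u) = (u - 1)(u - 2)(u - 3) / [-6] = -(1/6)u^3 + u^2 - (11/6)u + 1
L_1(u) = u(u - 2)(u - 3) / [2] = (1/2)u^3 - (5/2)u^2 + 3u
L_2(u) = u(u - 1)(u - 3) / [-2] = -(1/2)u^3 + 2u^2 - (3/2)u
L_3(u) = u(u - 1)(u - 2) / [6] = (1/6)u^3 - (1/2)u^2 + (1/3)u
h(u) = 0·L_0 + 0·L_1 + (-1)·L_2 + 7·L_3
  0·L_0(u) = 0
  0·L_1(u) = 0
  (-1)·L_2(u) = (1/2)u^3 - 2u^2 + (3/2)u
  7·L_3(u) = (7/6)u^3 - (7/2)u^2 + (7/3)u
Adding term by term: (5/3)u^3 - (11/2)u^2 + (23/6)u

h(u) = (5/3)u^3 - (11/2)u^2 + (23/6)u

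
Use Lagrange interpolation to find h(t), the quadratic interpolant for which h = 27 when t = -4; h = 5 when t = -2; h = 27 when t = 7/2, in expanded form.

L_0(t) = (t + 2)(t - 7/2) / [15] = (1/15)t^2 - (1/10)t - 7/15
L_1(t) = (t + 4)(t - 7/2) / [-11] = -(1/11)t^2 - (1/22)t + 14/11
L_2(t) = (t + 4)(t + 2) / [165/4] = (4/165)t^2 + (8/55)t + 32/165
h(t) = 27·L_0 + 5·L_1 + 27·L_2
  27·L_0(t) = (9/5)t^2 - (27/10)t - 63/5
  5·L_1(t) = -(5/11)t^2 - (5/22)t + 70/11
  27·L_2(t) = (36/55)t^2 + (216/55)t + 288/55
Adding term by term: 2t^2 + t - 1

h(t) = 2t^2 + t - 1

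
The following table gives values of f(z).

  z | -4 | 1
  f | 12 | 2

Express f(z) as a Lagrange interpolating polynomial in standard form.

Build the Lagrange basis polynomials:
L_0(z) = (z - 1) / [-5] = -(1/5)z + 1/5
L_1(z) = (z + 4) / [5] = (1/5)z + 4/5
f(z) = 12·L_0 + 2·L_1
  12·L_0(z) = -(12/5)z + 12/5
  2·L_1(z) = (2/5)z + 8/5
Adding term by term: -2z + 4

f(z) = -2z + 4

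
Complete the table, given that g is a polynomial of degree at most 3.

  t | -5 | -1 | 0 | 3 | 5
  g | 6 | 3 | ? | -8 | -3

-11/16

The 4 known values determine g uniquely (degree ≤ 3).
Evaluate each Lagrange basis at t = 0:
L_0(0) = (1)·(-3)·(-5)/[(-4)·(-8)·(-10)] = -3/64
L_1(0) = (5)·(-3)·(-5)/[(4)·(-4)·(-6)] = 25/32
L_2(0) = (5)·(1)·(-5)/[(8)·(4)·(-2)] = 25/64
L_3(0) = (5)·(1)·(-3)/[(10)·(6)·(2)] = -1/8
Sum: 6·(-3/64) + 3·(25/32) + (-8)·(25/64) + (-3)·(-1/8) = -11/16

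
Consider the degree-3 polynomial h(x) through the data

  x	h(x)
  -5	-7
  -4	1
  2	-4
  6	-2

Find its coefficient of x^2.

Build the Lagrange basis polynomials:
L_0(x) = (x + 4)(x - 2)(x - 6) / [-77] = -(1/77)x^3 + (4/77)x^2 + (20/77)x - 48/77
L_1(x) = (x + 5)(x - 2)(x - 6) / [60] = (1/60)x^3 - (1/20)x^2 - (7/15)x + 1
L_2(x) = (x + 5)(x + 4)(x - 6) / [-168] = -(1/168)x^3 - (1/56)x^2 + (17/84)x + 5/7
L_3(x) = (x + 5)(x + 4)(x - 2) / [440] = (1/440)x^3 + (7/440)x^2 + (1/220)x - 1/11
h(x) = (-7)·L_0 + 1·L_1 + (-4)·L_2 + (-2)·L_3
Only the coefficient of x^2 is needed; take it from each L_i and combine:
(-7)·(4/77) + 1·(-1/20) + (-4)·(-1/56) + (-2)·(7/440) = -144/385

-144/385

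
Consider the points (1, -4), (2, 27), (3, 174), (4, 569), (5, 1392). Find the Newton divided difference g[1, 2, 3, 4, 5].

2

g[1,2] = (27 - (-4)) / (2 - 1) = 31
g[2,3] = (174 - 27) / (3 - 2) = 147
g[3,4] = (569 - 174) / (4 - 3) = 395
g[4,5] = (1392 - 569) / (5 - 4) = 823
g[1,2,3] = (147 - 31) / (3 - 1) = 58
g[2,3,4] = (395 - 147) / (4 - 2) = 124
g[3,4,5] = (823 - 395) / (5 - 3) = 214
g[1,2,3,4] = (124 - 58) / (4 - 1) = 22
g[2,3,4,5] = (214 - 124) / (5 - 2) = 30
g[1,2,3,4,5] = (30 - 22) / (5 - 1) = 2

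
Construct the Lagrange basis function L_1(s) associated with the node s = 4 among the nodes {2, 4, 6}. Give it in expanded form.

L_1(s) = (s - 2)(s - 6) / [(2)·(-2)]
       = (s^2 - 8s + 12) / (-4)

L_1(s) = -(1/4)s^2 + 2s - 3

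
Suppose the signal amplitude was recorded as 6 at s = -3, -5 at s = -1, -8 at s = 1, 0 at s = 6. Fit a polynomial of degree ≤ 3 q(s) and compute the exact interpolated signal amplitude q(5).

Evaluate each Lagrange basis at s = 5:
L_0(5) = (6)·(4)·(-1)/[(-2)·(-4)·(-9)] = 1/3
L_1(5) = (8)·(4)·(-1)/[(2)·(-2)·(-7)] = -8/7
L_2(5) = (8)·(6)·(-1)/[(4)·(2)·(-5)] = 6/5
L_3(5) = (8)·(6)·(4)/[(9)·(7)·(5)] = 64/105
Sum: 6·(1/3) + (-5)·(-8/7) + (-8)·(6/5) + 0 = -66/35

-66/35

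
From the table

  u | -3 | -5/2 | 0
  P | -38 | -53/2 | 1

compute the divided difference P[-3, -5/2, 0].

-4

P[-3,-5/2] = (-53/2 - (-38)) / (-5/2 - (-3)) = 23
P[-5/2,0] = (1 - (-53/2)) / (0 - (-5/2)) = 11
P[-3,-5/2,0] = (11 - 23) / (0 - (-3)) = -4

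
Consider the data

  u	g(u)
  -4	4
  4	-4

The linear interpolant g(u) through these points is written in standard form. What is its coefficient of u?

The leading coefficient equals the top divided difference g[-4,4].
g[-4,4] = (-4 - 4) / (4 - (-4)) = -1

-1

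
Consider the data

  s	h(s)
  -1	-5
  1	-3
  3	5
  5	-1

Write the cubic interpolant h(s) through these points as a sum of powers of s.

Build the Lagrange basis polynomials:
L_0(s) = (s - 1)(s - 3)(s - 5) / [-48] = -(1/48)s^3 + (3/16)s^2 - (23/48)s + 5/16
L_1(s) = (s + 1)(s - 3)(s - 5) / [16] = (1/16)s^3 - (7/16)s^2 + (7/16)s + 15/16
L_2(s) = (s + 1)(s - 1)(s - 5) / [-16] = -(1/16)s^3 + (5/16)s^2 + (1/16)s - 5/16
L_3(s) = (s + 1)(s - 1)(s - 3) / [48] = (1/48)s^3 - (1/16)s^2 - (1/48)s + 1/16
h(s) = (-5)·L_0 + (-3)·L_1 + 5·L_2 + (-1)·L_3
  (-5)·L_0(s) = (5/48)s^3 - (15/16)s^2 + (115/48)s - 25/16
  (-3)·L_1(s) = -(3/16)s^3 + (21/16)s^2 - (21/16)s - 45/16
  5·L_2(s) = -(5/16)s^3 + (25/16)s^2 + (5/16)s - 25/16
  (-1)·L_3(s) = -(1/48)s^3 + (1/16)s^2 + (1/48)s - 1/16
Adding term by term: -(5/12)s^3 + 2s^2 + (17/12)s - 6

h(s) = -(5/12)s^3 + 2s^2 + (17/12)s - 6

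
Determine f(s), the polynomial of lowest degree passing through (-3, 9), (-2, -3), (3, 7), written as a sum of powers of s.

Newton's divided differences:
f[-3,-2] = (-3 - 9) / (-2 - (-3)) = -12
f[-2,3] = (7 - (-3)) / (3 - (-2)) = 2
f[-3,-2,3] = (2 - (-12)) / (3 - (-3)) = 7/3
f(s) = 9 + (-12)·(s + 3) + (7/3)·(s + 3)(s + 2)
Expanding: f(s) = (7/3)s^2 - (1/3)s - 13

f(s) = (7/3)s^2 - (1/3)s - 13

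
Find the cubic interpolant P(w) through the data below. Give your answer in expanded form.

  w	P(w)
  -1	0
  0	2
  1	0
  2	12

P(w) = 3w^3 - 2w^2 - 3w + 2

L_0(w) = w(w - 1)(w - 2) / [-6] = -(1/6)w^3 + (1/2)w^2 - (1/3)w
L_1(w) = (w + 1)(w - 1)(w - 2) / [2] = (1/2)w^3 - w^2 - (1/2)w + 1
L_2(w) = (w + 1)w(w - 2) / [-2] = -(1/2)w^3 + (1/2)w^2 + w
L_3(w) = (w + 1)w(w - 1) / [6] = (1/6)w^3 - (1/6)w
P(w) = 0·L_0 + 2·L_1 + 0·L_2 + 12·L_3
  0·L_0(w) = 0
  2·L_1(w) = w^3 - 2w^2 - w + 2
  0·L_2(w) = 0
  12·L_3(w) = 2w^3 - 2w
Adding term by term: 3w^3 - 2w^2 - 3w + 2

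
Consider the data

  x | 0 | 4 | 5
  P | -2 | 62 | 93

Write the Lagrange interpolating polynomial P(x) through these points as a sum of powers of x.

Build the Lagrange basis polynomials:
L_0(x) = (x - 4)(x - 5) / [20] = (1/20)x^2 - (9/20)x + 1
L_1(x) = x(x - 5) / [-4] = -(1/4)x^2 + (5/4)x
L_2(x) = x(x - 4) / [5] = (1/5)x^2 - (4/5)x
P(x) = (-2)·L_0 + 62·L_1 + 93·L_2
  (-2)·L_0(x) = -(1/10)x^2 + (9/10)x - 2
  62·L_1(x) = -(31/2)x^2 + (155/2)x
  93·L_2(x) = (93/5)x^2 - (372/5)x
Adding term by term: 3x^2 + 4x - 2

P(x) = 3x^2 + 4x - 2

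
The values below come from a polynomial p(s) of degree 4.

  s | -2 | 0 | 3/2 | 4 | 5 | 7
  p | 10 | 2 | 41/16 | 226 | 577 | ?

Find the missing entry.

2305

The 5 known values determine p uniquely (degree ≤ 4).
Evaluate each Lagrange basis at s = 7:
L_0(7) = (7)·(11/2)·(3)·(2)/[(-2)·(-7/2)·(-6)·(-7)] = 11/14
L_1(7) = (9)·(11/2)·(3)·(2)/[(2)·(-3/2)·(-4)·(-5)] = -99/20
L_2(7) = (9)·(7)·(3)·(2)/[(7/2)·(3/2)·(-5/2)·(-7/2)] = 288/35
L_3(7) = (9)·(7)·(11/2)·(2)/[(6)·(4)·(5/2)·(-1)] = -231/20
L_4(7) = (9)·(7)·(11/2)·(3)/[(7)·(5)·(7/2)·(1)] = 297/35
Sum: 10·(11/14) + 2·(-99/20) + 41/16·(288/35) + 226·(-231/20) + 577·(297/35) = 2305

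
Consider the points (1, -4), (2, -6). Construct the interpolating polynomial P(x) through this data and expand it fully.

Build the Lagrange basis polynomials:
L_0(x) = (x - 2) / [-1] = -x + 2
L_1(x) = (x - 1) / [1] = x - 1
P(x) = (-4)·L_0 + (-6)·L_1
  (-4)·L_0(x) = 4x - 8
  (-6)·L_1(x) = -6x + 6
Adding term by term: -2x - 2

P(x) = -2x - 2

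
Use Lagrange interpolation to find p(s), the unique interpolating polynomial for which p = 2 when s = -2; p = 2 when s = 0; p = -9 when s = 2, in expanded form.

p(s) = -(11/8)s^2 - (11/4)s + 2

L_0(s) = s(s - 2) / [8] = (1/8)s^2 - (1/4)s
L_1(s) = (s + 2)(s - 2) / [-4] = -(1/4)s^2 + 1
L_2(s) = (s + 2)s / [8] = (1/8)s^2 + (1/4)s
p(s) = 2·L_0 + 2·L_1 + (-9)·L_2
  2·L_0(s) = (1/4)s^2 - (1/2)s
  2·L_1(s) = -(1/2)s^2 + 2
  (-9)·L_2(s) = -(9/8)s^2 - (9/4)s
Adding term by term: -(11/8)s^2 - (11/4)s + 2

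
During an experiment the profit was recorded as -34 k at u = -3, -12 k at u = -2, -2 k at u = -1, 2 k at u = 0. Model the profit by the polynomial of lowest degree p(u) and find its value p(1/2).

Evaluate each Lagrange basis at u = 1/2:
L_0(1/2) = (5/2)·(3/2)·(1/2)/[(-1)·(-2)·(-3)] = -5/16
L_1(1/2) = (7/2)·(3/2)·(1/2)/[(1)·(-1)·(-2)] = 21/16
L_2(1/2) = (7/2)·(5/2)·(1/2)/[(2)·(1)·(-1)] = -35/16
L_3(1/2) = (7/2)·(5/2)·(3/2)/[(3)·(2)·(1)] = 35/16
Sum: (-34)·(-5/16) + (-12)·(21/16) + (-2)·(-35/16) + 2·(35/16) = 29/8

29/8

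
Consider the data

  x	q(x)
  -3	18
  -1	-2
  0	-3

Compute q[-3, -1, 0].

q[-3,-1] = (-2 - 18) / (-1 - (-3)) = -10
q[-1,0] = (-3 - (-2)) / (0 - (-1)) = -1
q[-3,-1,0] = (-1 - (-10)) / (0 - (-3)) = 3

3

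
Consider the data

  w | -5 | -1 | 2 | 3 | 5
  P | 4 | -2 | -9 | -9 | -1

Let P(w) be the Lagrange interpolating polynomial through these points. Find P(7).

L_0(7) = (8)·(5)·(4)·(2)/[(-4)·(-7)·(-8)·(-10)] = 1/7
L_1(7) = (12)·(5)·(4)·(2)/[(4)·(-3)·(-4)·(-6)] = -5/3
L_2(7) = (12)·(8)·(4)·(2)/[(7)·(3)·(-1)·(-3)] = 256/21
L_3(7) = (12)·(8)·(5)·(2)/[(8)·(4)·(1)·(-2)] = -15
L_4(7) = (12)·(8)·(5)·(4)/[(10)·(6)·(3)·(2)] = 16/3
Sum: 4·(1/7) + (-2)·(-5/3) + (-9)·(256/21) + (-9)·(-15) + (-1)·(16/3) = 167/7

167/7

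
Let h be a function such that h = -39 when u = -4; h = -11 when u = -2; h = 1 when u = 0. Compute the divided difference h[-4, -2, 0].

-2

h[-4,-2] = (-11 - (-39)) / (-2 - (-4)) = 14
h[-2,0] = (1 - (-11)) / (0 - (-2)) = 6
h[-4,-2,0] = (6 - 14) / (0 - (-4)) = -2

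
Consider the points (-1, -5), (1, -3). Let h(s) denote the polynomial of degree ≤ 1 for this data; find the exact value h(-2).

L_0(-2) = (-3)/[(-2)] = 3/2
L_1(-2) = (-1)/[(2)] = -1/2
Sum: (-5)·(3/2) + (-3)·(-1/2) = -6

-6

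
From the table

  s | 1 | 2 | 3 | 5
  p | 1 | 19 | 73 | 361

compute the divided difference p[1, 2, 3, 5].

p[1,2] = (19 - 1) / (2 - 1) = 18
p[2,3] = (73 - 19) / (3 - 2) = 54
p[3,5] = (361 - 73) / (5 - 3) = 144
p[1,2,3] = (54 - 18) / (3 - 1) = 18
p[2,3,5] = (144 - 54) / (5 - 2) = 30
p[1,2,3,5] = (30 - 18) / (5 - 1) = 3

3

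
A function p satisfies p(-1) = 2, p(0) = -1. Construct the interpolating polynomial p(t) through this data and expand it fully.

p(t) = -3t - 1

Build the Lagrange basis polynomials:
L_0(t) = t / [-1] = -t
L_1(t) = (t + 1) / [1] = t + 1
p(t) = 2·L_0 + (-1)·L_1
  2·L_0(t) = -2t
  (-1)·L_1(t) = -t - 1
Adding term by term: -3t - 1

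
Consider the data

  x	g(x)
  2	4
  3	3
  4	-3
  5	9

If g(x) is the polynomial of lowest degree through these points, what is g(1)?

Evaluate each Lagrange basis at x = 1:
L_0(1) = (-2)·(-3)·(-4)/[(-1)·(-2)·(-3)] = 4
L_1(1) = (-1)·(-3)·(-4)/[(1)·(-1)·(-2)] = -6
L_2(1) = (-1)·(-2)·(-4)/[(2)·(1)·(-1)] = 4
L_3(1) = (-1)·(-2)·(-3)/[(3)·(2)·(1)] = -1
Sum: 4·(4) + 3·(-6) + (-3)·(4) + 9·(-1) = -23

-23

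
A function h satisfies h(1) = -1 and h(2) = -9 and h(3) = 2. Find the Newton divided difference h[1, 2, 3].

h[1,2] = (-9 - (-1)) / (2 - 1) = -8
h[2,3] = (2 - (-9)) / (3 - 2) = 11
h[1,2,3] = (11 - (-8)) / (3 - 1) = 19/2

19/2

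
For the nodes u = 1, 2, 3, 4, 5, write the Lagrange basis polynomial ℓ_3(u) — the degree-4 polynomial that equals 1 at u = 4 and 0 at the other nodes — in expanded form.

ℓ_3(u) = (u - 1)(u - 2)(u - 3)(u - 5) / [(3)·(2)·(1)·(-1)]
       = (u^4 - 11u^3 + 41u^2 - 61u + 30) / (-6)

ℓ_3(u) = -(1/6)u^4 + (11/6)u^3 - (41/6)u^2 + (61/6)u - 5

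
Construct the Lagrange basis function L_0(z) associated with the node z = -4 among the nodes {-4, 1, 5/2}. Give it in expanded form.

L_0(z) = (z - 1)(z - 5/2) / [(-5)·(-13/2)]
       = (z^2 - (7/2)z + 5/2) / (65/2)

L_0(z) = (2/65)z^2 - (7/65)z + 1/13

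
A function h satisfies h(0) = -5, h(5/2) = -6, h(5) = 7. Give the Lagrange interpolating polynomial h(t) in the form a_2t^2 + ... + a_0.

h(t) = (28/25)t^2 - (16/5)t - 5

Build the Lagrange basis polynomials:
L_0(t) = (t - 5/2)(t - 5) / [25/2] = (2/25)t^2 - (3/5)t + 1
L_1(t) = t(t - 5) / [-25/4] = -(4/25)t^2 + (4/5)t
L_2(t) = t(t - 5/2) / [25/2] = (2/25)t^2 - (1/5)t
h(t) = (-5)·L_0 + (-6)·L_1 + 7·L_2
  (-5)·L_0(t) = -(2/5)t^2 + 3t - 5
  (-6)·L_1(t) = (24/25)t^2 - (24/5)t
  7·L_2(t) = (14/25)t^2 - (7/5)t
Adding term by term: (28/25)t^2 - (16/5)t - 5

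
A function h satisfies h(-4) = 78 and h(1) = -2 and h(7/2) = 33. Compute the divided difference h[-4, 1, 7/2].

4

h[-4,1] = (-2 - 78) / (1 - (-4)) = -16
h[1,7/2] = (33 - (-2)) / (7/2 - 1) = 14
h[-4,1,7/2] = (14 - (-16)) / (7/2 - (-4)) = 4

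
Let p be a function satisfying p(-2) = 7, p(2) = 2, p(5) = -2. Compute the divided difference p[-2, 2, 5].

p[-2,2] = (2 - 7) / (2 - (-2)) = -5/4
p[2,5] = (-2 - 2) / (5 - 2) = -4/3
p[-2,2,5] = (-4/3 - (-5/4)) / (5 - (-2)) = -1/84

-1/84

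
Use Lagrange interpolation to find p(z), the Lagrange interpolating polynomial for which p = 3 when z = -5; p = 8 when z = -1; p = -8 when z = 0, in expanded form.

L_0(z) = (z + 1)z / [20] = (1/20)z^2 + (1/20)z
L_1(z) = (z + 5)z / [-4] = -(1/4)z^2 - (5/4)z
L_2(z) = (z + 5)(z + 1) / [5] = (1/5)z^2 + (6/5)z + 1
p(z) = 3·L_0 + 8·L_1 + (-8)·L_2
  3·L_0(z) = (3/20)z^2 + (3/20)z
  8·L_1(z) = -2z^2 - 10z
  (-8)·L_2(z) = -(8/5)z^2 - (48/5)z - 8
Adding term by term: -(69/20)z^2 - (389/20)z - 8

p(z) = -(69/20)z^2 - (389/20)z - 8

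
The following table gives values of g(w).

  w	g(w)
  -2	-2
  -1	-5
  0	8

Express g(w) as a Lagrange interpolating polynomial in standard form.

L_0(w) = (w + 1)w / [2] = (1/2)w^2 + (1/2)w
L_1(w) = (w + 2)w / [-1] = -w^2 - 2w
L_2(w) = (w + 2)(w + 1) / [2] = (1/2)w^2 + (3/2)w + 1
g(w) = (-2)·L_0 + (-5)·L_1 + 8·L_2
  (-2)·L_0(w) = -w^2 - w
  (-5)·L_1(w) = 5w^2 + 10w
  8·L_2(w) = 4w^2 + 12w + 8
Adding term by term: 8w^2 + 21w + 8

g(w) = 8w^2 + 21w + 8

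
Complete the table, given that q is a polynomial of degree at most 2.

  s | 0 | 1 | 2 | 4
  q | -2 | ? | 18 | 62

The 3 known values determine q uniquely (degree ≤ 2).
Evaluate each Lagrange basis at s = 1:
L_0(1) = (-1)·(-3)/[(-2)·(-4)] = 3/8
L_1(1) = (1)·(-3)/[(2)·(-2)] = 3/4
L_2(1) = (1)·(-1)/[(4)·(2)] = -1/8
Sum: (-2)·(3/8) + 18·(3/4) + 62·(-1/8) = 5

5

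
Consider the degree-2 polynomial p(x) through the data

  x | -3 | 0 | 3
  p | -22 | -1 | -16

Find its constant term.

-1

Build the Lagrange basis polynomials:
L_0(x) = x(x - 3) / [18] = (1/18)x^2 - (1/6)x
L_1(x) = (x + 3)(x - 3) / [-9] = -(1/9)x^2 + 1
L_2(x) = (x + 3)x / [18] = (1/18)x^2 + (1/6)x
p(x) = (-22)·L_0 + (-1)·L_1 + (-16)·L_2
Only the constant term is needed; take it from each L_i and combine:
(-22)·(0) + (-1)·(1) + (-16)·(0) = -1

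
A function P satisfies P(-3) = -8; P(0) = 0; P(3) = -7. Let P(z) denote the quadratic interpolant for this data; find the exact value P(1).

L_0(1) = (1)·(-2)/[(-3)·(-6)] = -1/9
L_1(1) = (4)·(-2)/[(3)·(-3)] = 8/9
L_2(1) = (4)·(1)/[(6)·(3)] = 2/9
Sum: (-8)·(-1/9) + 0 + (-7)·(2/9) = -2/3

-2/3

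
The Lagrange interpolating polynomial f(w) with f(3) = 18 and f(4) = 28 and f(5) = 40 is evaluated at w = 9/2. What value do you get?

135/4

Evaluate each Lagrange basis at w = 9/2:
L_0(9/2) = (1/2)·(-1/2)/[(-1)·(-2)] = -1/8
L_1(9/2) = (3/2)·(-1/2)/[(1)·(-1)] = 3/4
L_2(9/2) = (3/2)·(1/2)/[(2)·(1)] = 3/8
Sum: 18·(-1/8) + 28·(3/4) + 40·(3/8) = 135/4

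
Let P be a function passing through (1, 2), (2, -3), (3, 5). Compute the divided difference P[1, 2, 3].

P[1,2] = (-3 - 2) / (2 - 1) = -5
P[2,3] = (5 - (-3)) / (3 - 2) = 8
P[1,2,3] = (8 - (-5)) / (3 - 1) = 13/2

13/2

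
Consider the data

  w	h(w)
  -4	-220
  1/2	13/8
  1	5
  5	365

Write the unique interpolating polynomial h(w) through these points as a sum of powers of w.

L_0(w) = (w - 1/2)(w - 1)(w - 5) / [-405/2] = -(2/405)w^3 + (13/405)w^2 - (16/405)w + 1/81
L_1(w) = (w + 4)(w - 1)(w - 5) / [81/8] = (8/81)w^3 - (16/81)w^2 - (152/81)w + 160/81
L_2(w) = (w + 4)(w - 1/2)(w - 5) / [-10] = -(1/10)w^3 + (3/20)w^2 + (39/20)w - 1
L_3(w) = (w + 4)(w - 1/2)(w - 1) / [162] = (1/162)w^3 + (5/324)w^2 - (11/324)w + 1/81
h(w) = (-220)·L_0 + (13/8)·L_1 + 5·L_2 + 365·L_3
  (-220)·L_0(w) = (88/81)w^3 - (572/81)w^2 + (704/81)w - 220/81
  (13/8)·L_1(w) = (13/81)w^3 - (26/81)w^2 - (247/81)w + 260/81
  5·L_2(w) = -(1/2)w^3 + (3/4)w^2 + (39/4)w - 5
  365·L_3(w) = (365/162)w^3 + (1825/324)w^2 - (4015/324)w + 365/81
Adding term by term: 3w^3 - w^2 + 3w

h(w) = 3w^3 - w^2 + 3w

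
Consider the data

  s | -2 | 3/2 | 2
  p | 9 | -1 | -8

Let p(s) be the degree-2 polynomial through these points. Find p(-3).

L_0(-3) = (-9/2)·(-5)/[(-7/2)·(-4)] = 45/28
L_1(-3) = (-1)·(-5)/[(7/2)·(-1/2)] = -20/7
L_2(-3) = (-1)·(-9/2)/[(4)·(1/2)] = 9/4
Sum: 9·(45/28) + (-1)·(-20/7) + (-8)·(9/4) = -19/28

-19/28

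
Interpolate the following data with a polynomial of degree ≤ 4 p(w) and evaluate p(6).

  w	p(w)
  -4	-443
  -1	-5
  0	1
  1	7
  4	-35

-593

Using Newton's divided-difference form:
p[-4,-1] = (-5 - (-443)) / (-1 - (-4)) = 146
p[-1,0] = (1 - (-5)) / (0 - (-1)) = 6
p[0,1] = (7 - 1) / (1 - 0) = 6
p[1,4] = (-35 - 7) / (4 - 1) = -14
p[-4,-1,0] = (6 - 146) / (0 - (-4)) = -35
p[-1,0,1] = (6 - 6) / (1 - (-1)) = 0
p[0,1,4] = (-14 - 6) / (4 - 0) = -5
p[-4,-1,0,1] = (0 - (-35)) / (1 - (-4)) = 7
p[-1,0,1,4] = (-5 - 0) / (4 - (-1)) = -1
p[-4,-1,0,1,4] = (-1 - 7) / (4 - (-4)) = -1
p(6) = -443 + 146·(10) + (-35)·(10)·(7) + 7·(10)·(7)·(6) + (-1)·(10)·(7)·(6)·(5) = -593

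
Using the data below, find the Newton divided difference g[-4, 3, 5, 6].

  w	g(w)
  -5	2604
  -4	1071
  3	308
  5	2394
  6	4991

39

g[-4,3] = (308 - 1071) / (3 - (-4)) = -109
g[3,5] = (2394 - 308) / (5 - 3) = 1043
g[5,6] = (4991 - 2394) / (6 - 5) = 2597
g[-4,3,5] = (1043 - (-109)) / (5 - (-4)) = 128
g[3,5,6] = (2597 - 1043) / (6 - 3) = 518
g[-4,3,5,6] = (518 - 128) / (6 - (-4)) = 39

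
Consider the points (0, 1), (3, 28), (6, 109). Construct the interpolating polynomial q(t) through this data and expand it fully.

q(t) = 3t^2 + 1

Build the Lagrange basis polynomials:
L_0(t) = (t - 3)(t - 6) / [18] = (1/18)t^2 - (1/2)t + 1
L_1(t) = t(t - 6) / [-9] = -(1/9)t^2 + (2/3)t
L_2(t) = t(t - 3) / [18] = (1/18)t^2 - (1/6)t
q(t) = 1·L_0 + 28·L_1 + 109·L_2
  1·L_0(t) = (1/18)t^2 - (1/2)t + 1
  28·L_1(t) = -(28/9)t^2 + (56/3)t
  109·L_2(t) = (109/18)t^2 - (109/6)t
Adding term by term: 3t^2 + 1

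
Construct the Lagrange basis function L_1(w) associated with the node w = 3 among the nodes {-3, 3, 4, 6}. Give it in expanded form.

L_1(w) = (1/18)w^3 - (7/18)w^2 - (1/3)w + 4

L_1(w) = (w + 3)(w - 4)(w - 6) / [(6)·(-1)·(-3)]
       = (w^3 - 7w^2 - 6w + 72) / (18)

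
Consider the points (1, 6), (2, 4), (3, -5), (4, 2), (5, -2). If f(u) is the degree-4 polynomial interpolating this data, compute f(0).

Evaluate each Lagrange basis at u = 0:
L_0(0) = (-2)·(-3)·(-4)·(-5)/[(-1)·(-2)·(-3)·(-4)] = 5
L_1(0) = (-1)·(-3)·(-4)·(-5)/[(1)·(-1)·(-2)·(-3)] = -10
L_2(0) = (-1)·(-2)·(-4)·(-5)/[(2)·(1)·(-1)·(-2)] = 10
L_3(0) = (-1)·(-2)·(-3)·(-5)/[(3)·(2)·(1)·(-1)] = -5
L_4(0) = (-1)·(-2)·(-3)·(-4)/[(4)·(3)·(2)·(1)] = 1
Sum: 6·(5) + 4·(-10) + (-5)·(10) + 2·(-5) + (-2)·(1) = -72

-72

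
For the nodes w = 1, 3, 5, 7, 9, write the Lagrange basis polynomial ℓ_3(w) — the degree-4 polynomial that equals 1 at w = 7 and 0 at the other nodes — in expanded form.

ℓ_3(w) = -(1/96)w^4 + (3/16)w^3 - (13/12)w^2 + (37/16)w - 45/32

ℓ_3(w) = (w - 1)(w - 3)(w - 5)(w - 9) / [(6)·(4)·(2)·(-2)]
       = (w^4 - 18w^3 + 104w^2 - 222w + 135) / (-96)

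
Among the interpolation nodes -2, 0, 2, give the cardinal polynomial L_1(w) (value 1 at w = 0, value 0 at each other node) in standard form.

L_1(w) = -(1/4)w^2 + 1

L_1(w) = (w + 2)(w - 2) / [(2)·(-2)]
       = (w^2 - 4) / (-4)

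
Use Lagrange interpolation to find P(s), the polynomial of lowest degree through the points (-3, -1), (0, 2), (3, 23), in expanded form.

P(s) = s^2 + 4s + 2

Build the Lagrange basis polynomials:
L_0(s) = s(s - 3) / [18] = (1/18)s^2 - (1/6)s
L_1(s) = (s + 3)(s - 3) / [-9] = -(1/9)s^2 + 1
L_2(s) = (s + 3)s / [18] = (1/18)s^2 + (1/6)s
P(s) = (-1)·L_0 + 2·L_1 + 23·L_2
  (-1)·L_0(s) = -(1/18)s^2 + (1/6)s
  2·L_1(s) = -(2/9)s^2 + 2
  23·L_2(s) = (23/18)s^2 + (23/6)s
Adding term by term: s^2 + 4s + 2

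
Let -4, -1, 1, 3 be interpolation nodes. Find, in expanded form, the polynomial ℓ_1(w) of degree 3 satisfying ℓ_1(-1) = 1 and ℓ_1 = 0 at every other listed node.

ℓ_1(w) = (w + 4)(w - 1)(w - 3) / [(3)·(-2)·(-4)]
       = (w^3 - 13w + 12) / (24)

ℓ_1(w) = (1/24)w^3 - (13/24)w + 1/2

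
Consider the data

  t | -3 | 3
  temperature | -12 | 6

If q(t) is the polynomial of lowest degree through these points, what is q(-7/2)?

Evaluate each Lagrange basis at t = -7/2:
L_0(-7/2) = (-13/2)/[(-6)] = 13/12
L_1(-7/2) = (-1/2)/[(6)] = -1/12
Sum: (-12)·(13/12) + 6·(-1/12) = -27/2

-27/2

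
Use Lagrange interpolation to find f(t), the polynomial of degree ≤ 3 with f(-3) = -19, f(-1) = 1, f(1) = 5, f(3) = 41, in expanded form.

f(t) = t^3 + t^2 + t + 2

L_0(t) = (t + 1)(t - 1)(t - 3) / [-48] = -(1/48)t^3 + (1/16)t^2 + (1/48)t - 1/16
L_1(t) = (t + 3)(t - 1)(t - 3) / [16] = (1/16)t^3 - (1/16)t^2 - (9/16)t + 9/16
L_2(t) = (t + 3)(t + 1)(t - 3) / [-16] = -(1/16)t^3 - (1/16)t^2 + (9/16)t + 9/16
L_3(t) = (t + 3)(t + 1)(t - 1) / [48] = (1/48)t^3 + (1/16)t^2 - (1/48)t - 1/16
f(t) = (-19)·L_0 + 1·L_1 + 5·L_2 + 41·L_3
  (-19)·L_0(t) = (19/48)t^3 - (19/16)t^2 - (19/48)t + 19/16
  1·L_1(t) = (1/16)t^3 - (1/16)t^2 - (9/16)t + 9/16
  5·L_2(t) = -(5/16)t^3 - (5/16)t^2 + (45/16)t + 45/16
  41·L_3(t) = (41/48)t^3 + (41/16)t^2 - (41/48)t - 41/16
Adding term by term: t^3 + t^2 + t + 2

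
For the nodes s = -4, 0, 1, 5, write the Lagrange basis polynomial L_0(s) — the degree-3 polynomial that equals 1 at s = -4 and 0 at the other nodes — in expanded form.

L_0(s) = s(s - 1)(s - 5) / [(-4)·(-5)·(-9)]
       = (s^3 - 6s^2 + 5s) / (-180)

L_0(s) = -(1/180)s^3 + (1/30)s^2 - (1/36)s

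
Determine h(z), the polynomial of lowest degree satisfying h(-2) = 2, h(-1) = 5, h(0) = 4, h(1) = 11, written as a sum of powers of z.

Build the Lagrange basis polynomials:
L_0(z) = (z + 1)z(z - 1) / [-6] = -(1/6)z^3 + (1/6)z
L_1(z) = (z + 2)z(z - 1) / [2] = (1/2)z^3 + (1/2)z^2 - z
L_2(z) = (z + 2)(z + 1)(z - 1) / [-2] = -(1/2)z^3 - z^2 + (1/2)z + 1
L_3(z) = (z + 2)(z + 1)z / [6] = (1/6)z^3 + (1/2)z^2 + (1/3)z
h(z) = 2·L_0 + 5·L_1 + 4·L_2 + 11·L_3
  2·L_0(z) = -(1/3)z^3 + (1/3)z
  5·L_1(z) = (5/2)z^3 + (5/2)z^2 - 5z
  4·L_2(z) = -2z^3 - 4z^2 + 2z + 4
  11·L_3(z) = (11/6)z^3 + (11/2)z^2 + (11/3)z
Adding term by term: 2z^3 + 4z^2 + z + 4

h(z) = 2z^3 + 4z^2 + z + 4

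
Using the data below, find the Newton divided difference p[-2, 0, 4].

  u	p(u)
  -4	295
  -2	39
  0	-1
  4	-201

-5

p[-2,0] = (-1 - 39) / (0 - (-2)) = -20
p[0,4] = (-201 - (-1)) / (4 - 0) = -50
p[-2,0,4] = (-50 - (-20)) / (4 - (-2)) = -5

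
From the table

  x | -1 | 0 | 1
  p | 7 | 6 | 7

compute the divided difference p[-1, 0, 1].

p[-1,0] = (6 - 7) / (0 - (-1)) = -1
p[0,1] = (7 - 6) / (1 - 0) = 1
p[-1,0,1] = (1 - (-1)) / (1 - (-1)) = 1

1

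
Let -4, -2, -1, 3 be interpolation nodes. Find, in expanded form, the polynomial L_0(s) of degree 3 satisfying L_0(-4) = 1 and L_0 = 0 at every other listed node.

L_0(s) = (s + 2)(s + 1)(s - 3) / [(-2)·(-3)·(-7)]
       = (s^3 - 7s - 6) / (-42)

L_0(s) = -(1/42)s^3 + (1/6)s + 1/7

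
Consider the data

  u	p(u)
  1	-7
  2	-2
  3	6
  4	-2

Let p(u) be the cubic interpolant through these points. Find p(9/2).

L_0(9/2) = (5/2)·(3/2)·(1/2)/[(-1)·(-2)·(-3)] = -5/16
L_1(9/2) = (7/2)·(3/2)·(1/2)/[(1)·(-1)·(-2)] = 21/16
L_2(9/2) = (7/2)·(5/2)·(1/2)/[(2)·(1)·(-1)] = -35/16
L_3(9/2) = (7/2)·(5/2)·(3/2)/[(3)·(2)·(1)] = 35/16
Sum: (-7)·(-5/16) + (-2)·(21/16) + 6·(-35/16) + (-2)·(35/16) = -287/16

-287/16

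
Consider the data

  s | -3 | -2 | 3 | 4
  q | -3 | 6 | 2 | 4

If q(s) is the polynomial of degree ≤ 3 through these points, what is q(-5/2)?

Using Newton's divided-difference form:
q[-3,-2] = (6 - (-3)) / (-2 - (-3)) = 9
q[-2,3] = (2 - 6) / (3 - (-2)) = -4/5
q[3,4] = (4 - 2) / (4 - 3) = 2
q[-3,-2,3] = (-4/5 - 9) / (3 - (-3)) = -49/30
q[-2,3,4] = (2 - (-4/5)) / (4 - (-2)) = 7/15
q[-3,-2,3,4] = (7/15 - (-49/30)) / (4 - (-3)) = 3/10
q(-5/2) = -3 + 9·(1/2) + (-49/30)·(1/2)·(-1/2) + (3/10)·(1/2)·(-1/2)·(-11/2) = 557/240

557/240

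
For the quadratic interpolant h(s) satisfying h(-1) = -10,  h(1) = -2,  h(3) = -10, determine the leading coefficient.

Build the Lagrange basis polynomials:
L_0(s) = (s - 1)(s - 3) / [8] = (1/8)s^2 - (1/2)s + 3/8
L_1(s) = (s + 1)(s - 3) / [-4] = -(1/4)s^2 + (1/2)s + 3/4
L_2(s) = (s + 1)(s - 1) / [8] = (1/8)s^2 - 1/8
h(s) = (-10)·L_0 + (-2)·L_1 + (-10)·L_2
Only the coefficient of s^2 is needed; take it from each L_i and combine:
(-10)·(1/8) + (-2)·(-1/4) + (-10)·(1/8) = -2

-2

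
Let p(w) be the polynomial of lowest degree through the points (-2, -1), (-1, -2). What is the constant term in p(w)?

Build the Lagrange basis polynomials:
L_0(w) = (w + 1) / [-1] = -w - 1
L_1(w) = (w + 2) / [1] = w + 2
p(w) = (-1)·L_0 + (-2)·L_1
Only the constant term is needed; take it from each L_i and combine:
(-1)·(-1) + (-2)·(2) = -3

-3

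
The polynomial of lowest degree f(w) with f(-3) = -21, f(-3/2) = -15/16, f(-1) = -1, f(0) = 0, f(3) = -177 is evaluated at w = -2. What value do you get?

Using Newton's divided-difference form:
f[-3,-3/2] = (-15/16 - (-21)) / (-3/2 - (-3)) = 107/8
f[-3/2,-1] = (-1 - (-15/16)) / (-1 - (-3/2)) = -1/8
f[-1,0] = (0 - (-1)) / (0 - (-1)) = 1
f[0,3] = (-177 - 0) / (3 - 0) = -59
f[-3,-3/2,-1] = (-1/8 - 107/8) / (-1 - (-3)) = -27/4
f[-3/2,-1,0] = (1 - (-1/8)) / (0 - (-3/2)) = 3/4
f[-1,0,3] = (-59 - 1) / (3 - (-1)) = -15
f[-3,-3/2,-1,0] = (3/4 - (-27/4)) / (0 - (-3)) = 5/2
f[-3/2,-1,0,3] = (-15 - 3/4) / (3 - (-3/2)) = -7/2
f[-3,-3/2,-1,0,3] = (-7/2 - 5/2) / (3 - (-3)) = -1
f(-2) = -21 + (107/8)·(1) + (-27/4)·(1)·(-1/2) + (5/2)·(1)·(-1/2)·(-1) + (-1)·(1)·(-1/2)·(-1)·(-2) = -2

-2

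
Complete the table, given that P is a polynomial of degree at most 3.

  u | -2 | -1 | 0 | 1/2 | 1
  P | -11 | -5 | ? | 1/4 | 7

-3

The 4 known values determine P uniquely (degree ≤ 3).
L_0(0) = (1)·(-1/2)·(-1)/[(-1)·(-5/2)·(-3)] = -1/15
L_1(0) = (2)·(-1/2)·(-1)/[(1)·(-3/2)·(-2)] = 1/3
L_2(0) = (2)·(1)·(-1)/[(5/2)·(3/2)·(-1/2)] = 16/15
L_3(0) = (2)·(1)·(-1/2)/[(3)·(2)·(1/2)] = -1/3
Sum: (-11)·(-1/15) + (-5)·(1/3) + 1/4·(16/15) + 7·(-1/3) = -3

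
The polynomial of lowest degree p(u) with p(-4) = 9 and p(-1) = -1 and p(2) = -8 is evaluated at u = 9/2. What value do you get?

-277/24

Evaluate each Lagrange basis at u = 9/2:
L_0(9/2) = (11/2)·(5/2)/[(-3)·(-6)] = 55/72
L_1(9/2) = (17/2)·(5/2)/[(3)·(-3)] = -85/36
L_2(9/2) = (17/2)·(11/2)/[(6)·(3)] = 187/72
Sum: 9·(55/72) + (-1)·(-85/36) + (-8)·(187/72) = -277/24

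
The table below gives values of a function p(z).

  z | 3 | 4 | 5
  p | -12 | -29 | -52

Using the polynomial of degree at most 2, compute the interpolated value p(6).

-81

L_0(6) = (2)·(1)/[(-1)·(-2)] = 1
L_1(6) = (3)·(1)/[(1)·(-1)] = -3
L_2(6) = (3)·(2)/[(2)·(1)] = 3
Sum: (-12)·(1) + (-29)·(-3) + (-52)·(3) = -81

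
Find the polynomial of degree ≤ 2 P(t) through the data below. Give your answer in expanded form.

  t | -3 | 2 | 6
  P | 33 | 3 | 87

P(t) = 3t^2 - 3t - 3

Build the Lagrange basis polynomials:
L_0(t) = (t - 2)(t - 6) / [45] = (1/45)t^2 - (8/45)t + 4/15
L_1(t) = (t + 3)(t - 6) / [-20] = -(1/20)t^2 + (3/20)t + 9/10
L_2(t) = (t + 3)(t - 2) / [36] = (1/36)t^2 + (1/36)t - 1/6
P(t) = 33·L_0 + 3·L_1 + 87·L_2
  33·L_0(t) = (11/15)t^2 - (88/15)t + 44/5
  3·L_1(t) = -(3/20)t^2 + (9/20)t + 27/10
  87·L_2(t) = (29/12)t^2 + (29/12)t - 29/2
Adding term by term: 3t^2 - 3t - 3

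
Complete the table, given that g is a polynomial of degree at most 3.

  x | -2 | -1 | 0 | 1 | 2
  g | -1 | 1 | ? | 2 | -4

17/6

The 4 known values determine g uniquely (degree ≤ 3).
Evaluate each Lagrange basis at x = 0:
L_0(0) = (1)·(-1)·(-2)/[(-1)·(-3)·(-4)] = -1/6
L_1(0) = (2)·(-1)·(-2)/[(1)·(-2)·(-3)] = 2/3
L_2(0) = (2)·(1)·(-2)/[(3)·(2)·(-1)] = 2/3
L_3(0) = (2)·(1)·(-1)/[(4)·(3)·(1)] = -1/6
Sum: (-1)·(-1/6) + 1·(2/3) + 2·(2/3) + (-4)·(-1/6) = 17/6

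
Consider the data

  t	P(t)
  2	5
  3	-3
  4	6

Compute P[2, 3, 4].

P[2,3] = (-3 - 5) / (3 - 2) = -8
P[3,4] = (6 - (-3)) / (4 - 3) = 9
P[2,3,4] = (9 - (-8)) / (4 - 2) = 17/2

17/2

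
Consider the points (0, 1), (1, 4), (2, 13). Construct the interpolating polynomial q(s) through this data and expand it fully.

q(s) = 3s^2 + 1

Build the Lagrange basis polynomials:
L_0(s) = (s - 1)(s - 2) / [2] = (1/2)s^2 - (3/2)s + 1
L_1(s) = s(s - 2) / [-1] = -s^2 + 2s
L_2(s) = s(s - 1) / [2] = (1/2)s^2 - (1/2)s
q(s) = 1·L_0 + 4·L_1 + 13·L_2
  1·L_0(s) = (1/2)s^2 - (3/2)s + 1
  4·L_1(s) = -4s^2 + 8s
  13·L_2(s) = (13/2)s^2 - (13/2)s
Adding term by term: 3s^2 + 1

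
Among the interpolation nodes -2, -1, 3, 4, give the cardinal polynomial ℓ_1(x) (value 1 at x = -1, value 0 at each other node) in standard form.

ℓ_1(x) = (x + 2)(x - 3)(x - 4) / [(1)·(-4)·(-5)]
       = (x^3 - 5x^2 - 2x + 24) / (20)

ℓ_1(x) = (1/20)x^3 - (1/4)x^2 - (1/10)x + 6/5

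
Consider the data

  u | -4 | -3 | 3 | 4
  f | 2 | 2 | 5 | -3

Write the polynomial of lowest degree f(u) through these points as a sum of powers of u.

Build the Lagrange basis polynomials:
L_0(u) = (u + 3)(u - 3)(u - 4) / [-56] = -(1/56)u^3 + (1/14)u^2 + (9/56)u - 9/14
L_1(u) = (u + 4)(u - 3)(u - 4) / [42] = (1/42)u^3 - (1/14)u^2 - (8/21)u + 8/7
L_2(u) = (u + 4)(u + 3)(u - 4) / [-42] = -(1/42)u^3 - (1/14)u^2 + (8/21)u + 8/7
L_3(u) = (u + 4)(u + 3)(u - 3) / [56] = (1/56)u^3 + (1/14)u^2 - (9/56)u - 9/14
f(u) = 2·L_0 + 2·L_1 + 5·L_2 + (-3)·L_3
  2·L_0(u) = -(1/28)u^3 + (1/7)u^2 + (9/28)u - 9/7
  2·L_1(u) = (1/21)u^3 - (1/7)u^2 - (16/21)u + 16/7
  5·L_2(u) = -(5/42)u^3 - (5/14)u^2 + (40/21)u + 40/7
  (-3)·L_3(u) = -(3/56)u^3 - (3/14)u^2 + (27/56)u + 27/14
Adding term by term: -(9/56)u^3 - (4/7)u^2 + (109/56)u + 121/14

f(u) = -(9/56)u^3 - (4/7)u^2 + (109/56)u + 121/14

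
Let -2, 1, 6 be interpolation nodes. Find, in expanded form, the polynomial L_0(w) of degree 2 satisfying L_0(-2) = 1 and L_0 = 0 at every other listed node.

L_0(w) = (1/24)w^2 - (7/24)w + 1/4

L_0(w) = (w - 1)(w - 6) / [(-3)·(-8)]
       = (w^2 - 7w + 6) / (24)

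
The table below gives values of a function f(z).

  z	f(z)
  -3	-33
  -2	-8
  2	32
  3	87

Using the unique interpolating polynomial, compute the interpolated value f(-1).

Evaluate each Lagrange basis at z = -1:
L_0(-1) = (1)·(-3)·(-4)/[(-1)·(-5)·(-6)] = -2/5
L_1(-1) = (2)·(-3)·(-4)/[(1)·(-4)·(-5)] = 6/5
L_2(-1) = (2)·(1)·(-4)/[(5)·(4)·(-1)] = 2/5
L_3(-1) = (2)·(1)·(-3)/[(6)·(5)·(1)] = -1/5
Sum: (-33)·(-2/5) + (-8)·(6/5) + 32·(2/5) + 87·(-1/5) = -1

-1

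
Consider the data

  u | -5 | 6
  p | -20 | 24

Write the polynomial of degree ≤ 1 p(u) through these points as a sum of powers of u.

p(u) = 4u

L_0(u) = (u - 6) / [-11] = -(1/11)u + 6/11
L_1(u) = (u + 5) / [11] = (1/11)u + 5/11
p(u) = (-20)·L_0 + 24·L_1
  (-20)·L_0(u) = (20/11)u - 120/11
  24·L_1(u) = (24/11)u + 120/11
Adding term by term: 4u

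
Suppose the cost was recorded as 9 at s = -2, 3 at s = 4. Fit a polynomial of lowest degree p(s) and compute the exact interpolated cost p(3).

L_0(3) = (-1)/[(-6)] = 1/6
L_1(3) = (5)/[(6)] = 5/6
Sum: 9·(1/6) + 3·(5/6) = 4

4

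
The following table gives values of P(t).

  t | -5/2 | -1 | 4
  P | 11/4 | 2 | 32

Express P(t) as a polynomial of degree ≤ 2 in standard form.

P(t) = t^2 + 3t + 4

Newton's divided differences:
P[-5/2,-1] = (2 - 11/4) / (-1 - (-5/2)) = -1/2
P[-1,4] = (32 - 2) / (4 - (-1)) = 6
P[-5/2,-1,4] = (6 - (-1/2)) / (4 - (-5/2)) = 1
P(t) = 11/4 + (-1/2)·(t + 5/2) + 1·(t + 5/2)(t + 1)
Expanding: P(t) = t^2 + 3t + 4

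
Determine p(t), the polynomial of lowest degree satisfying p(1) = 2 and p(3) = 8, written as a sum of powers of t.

p(t) = 3t - 1

Build the Lagrange basis polynomials:
L_0(t) = (t - 3) / [-2] = -(1/2)t + 3/2
L_1(t) = (t - 1) / [2] = (1/2)t - 1/2
p(t) = 2·L_0 + 8·L_1
  2·L_0(t) = -t + 3
  8·L_1(t) = 4t - 4
Adding term by term: 3t - 1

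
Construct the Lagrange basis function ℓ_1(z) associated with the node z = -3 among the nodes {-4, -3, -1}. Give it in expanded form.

ℓ_1(z) = (z + 4)(z + 1) / [(1)·(-2)]
       = (z^2 + 5z + 4) / (-2)

ℓ_1(z) = -(1/2)z^2 - (5/2)z - 2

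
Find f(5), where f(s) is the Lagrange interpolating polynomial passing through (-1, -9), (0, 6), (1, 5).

Evaluate each Lagrange basis at s = 5:
L_0(5) = (5)·(4)/[(-1)·(-2)] = 10
L_1(5) = (6)·(4)/[(1)·(-1)] = -24
L_2(5) = (6)·(5)/[(2)·(1)] = 15
Sum: (-9)·(10) + 6·(-24) + 5·(15) = -159

-159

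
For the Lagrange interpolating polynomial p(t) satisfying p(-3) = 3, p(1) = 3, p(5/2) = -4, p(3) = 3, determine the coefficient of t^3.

The leading coefficient equals the top divided difference p[-3,1,5/2,3].
p[-3,1] = (3 - 3) / (1 - (-3)) = 0
p[1,5/2] = (-4 - 3) / (5/2 - 1) = -14/3
p[5/2,3] = (3 - (-4)) / (3 - 5/2) = 14
p[-3,1,5/2] = (-14/3 - 0) / (5/2 - (-3)) = -28/33
p[1,5/2,3] = (14 - (-14/3)) / (3 - 1) = 28/3
p[-3,1,5/2,3] = (28/3 - (-28/33)) / (3 - (-3)) = 56/33

56/33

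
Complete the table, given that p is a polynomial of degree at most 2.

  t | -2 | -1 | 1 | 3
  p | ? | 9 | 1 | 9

19

The 3 known values determine p uniquely (degree ≤ 2).
Evaluate each Lagrange basis at t = -2:
L_0(-2) = (-3)·(-5)/[(-2)·(-4)] = 15/8
L_1(-2) = (-1)·(-5)/[(2)·(-2)] = -5/4
L_2(-2) = (-1)·(-3)/[(4)·(2)] = 3/8
Sum: 9·(15/8) + 1·(-5/4) + 9·(3/8) = 19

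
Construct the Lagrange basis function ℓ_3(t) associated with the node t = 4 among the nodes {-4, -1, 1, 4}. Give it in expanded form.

ℓ_3(t) = (t + 4)(t + 1)(t - 1) / [(8)·(5)·(3)]
       = (t^3 + 4t^2 - t - 4) / (120)

ℓ_3(t) = (1/120)t^3 + (1/30)t^2 - (1/120)t - 1/30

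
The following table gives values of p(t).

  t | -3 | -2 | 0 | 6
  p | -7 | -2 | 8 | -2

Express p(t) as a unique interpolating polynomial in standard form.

Build the Lagrange basis polynomials:
L_0(t) = (t + 2)t(t - 6) / [-27] = -(1/27)t^3 + (4/27)t^2 + (4/9)t
L_1(t) = (t + 3)t(t - 6) / [16] = (1/16)t^3 - (3/16)t^2 - (9/8)t
L_2(t) = (t + 3)(t + 2)(t - 6) / [-36] = -(1/36)t^3 + (1/36)t^2 + (2/3)t + 1
L_3(t) = (t + 3)(t + 2)t / [432] = (1/432)t^3 + (5/432)t^2 + (1/72)t
p(t) = (-7)·L_0 + (-2)·L_1 + 8·L_2 + (-2)·L_3
  (-7)·L_0(t) = (7/27)t^3 - (28/27)t^2 - (28/9)t
  (-2)·L_1(t) = -(1/8)t^3 + (3/8)t^2 + (9/4)t
  8·L_2(t) = -(2/9)t^3 + (2/9)t^2 + (16/3)t + 8
  (-2)·L_3(t) = -(1/216)t^3 - (5/216)t^2 - (1/36)t
Adding term by term: -(5/54)t^3 - (25/54)t^2 + (40/9)t + 8

p(t) = -(5/54)t^3 - (25/54)t^2 + (40/9)t + 8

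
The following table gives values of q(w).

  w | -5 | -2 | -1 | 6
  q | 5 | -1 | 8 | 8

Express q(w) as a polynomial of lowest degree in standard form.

q(w) = -(31/88)w^3 - (3/44)w^2 + (991/88)w + 835/44

Newton's divided differences:
q[-5,-2] = (-1 - 5) / (-2 - (-5)) = -2
q[-2,-1] = (8 - (-1)) / (-1 - (-2)) = 9
q[-1,6] = (8 - 8) / (6 - (-1)) = 0
q[-5,-2,-1] = (9 - (-2)) / (-1 - (-5)) = 11/4
q[-2,-1,6] = (0 - 9) / (6 - (-2)) = -9/8
q[-5,-2,-1,6] = (-9/8 - 11/4) / (6 - (-5)) = -31/88
q(w) = 5 + (-2)·(w + 5) + (11/4)·(w + 5)(w + 2) + (-31/88)·(w + 5)(w + 2)(w + 1)
Expanding: q(w) = -(31/88)w^3 - (3/44)w^2 + (991/88)w + 835/44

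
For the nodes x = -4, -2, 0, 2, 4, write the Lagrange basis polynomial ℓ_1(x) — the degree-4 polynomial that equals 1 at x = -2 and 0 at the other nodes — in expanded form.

ℓ_1(x) = -(1/96)x^4 + (1/48)x^3 + (1/6)x^2 - (1/3)x

ℓ_1(x) = (x + 4)x(x - 2)(x - 4) / [(2)·(-2)·(-4)·(-6)]
       = (x^4 - 2x^3 - 16x^2 + 32x) / (-96)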